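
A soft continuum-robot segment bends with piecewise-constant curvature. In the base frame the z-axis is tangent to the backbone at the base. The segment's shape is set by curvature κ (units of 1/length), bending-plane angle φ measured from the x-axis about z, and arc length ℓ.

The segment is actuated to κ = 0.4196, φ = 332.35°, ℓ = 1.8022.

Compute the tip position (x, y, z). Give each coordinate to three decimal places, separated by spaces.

0.575 -0.301 1.635

θ = κ·ℓ = 0.4196 × 1.8022 = 0.75620 rad
ρ = (1 − cos θ)/κ = (1 − 0.72745)/0.4196 = 0.64956
z = sin θ / κ = 0.68616/0.4196 = 1.63528
x = ρ cos φ = 0.64956 × cos(332.35°) = 0.57538
y = ρ sin φ = 0.64956 × sin(332.35°) = -0.30144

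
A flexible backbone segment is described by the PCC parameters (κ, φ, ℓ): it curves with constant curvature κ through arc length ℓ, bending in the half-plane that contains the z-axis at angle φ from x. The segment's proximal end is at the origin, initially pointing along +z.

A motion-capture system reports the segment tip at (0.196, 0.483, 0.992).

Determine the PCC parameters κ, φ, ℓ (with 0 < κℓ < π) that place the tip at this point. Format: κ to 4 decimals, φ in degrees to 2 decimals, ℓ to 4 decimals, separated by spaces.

ρ = √(x²+y²) = √(0.196² + 0.483²) = 0.52125
φ = atan2(y, x) mod 360° = atan2(0.483, 0.196) = 67.9128°
|p|² = ρ² + z² = 0.52125² + 0.992² = 1.25577
κ = 2ρ / |p|² = 2×0.52125 / 1.25577 = 0.83017
θ = 2·atan2(ρ, z) = 2·atan2(0.52125, 0.992) = 0.96761 rad
ℓ = θ/κ = 0.96761/0.83017 = 1.16555

0.8302 67.91 1.1656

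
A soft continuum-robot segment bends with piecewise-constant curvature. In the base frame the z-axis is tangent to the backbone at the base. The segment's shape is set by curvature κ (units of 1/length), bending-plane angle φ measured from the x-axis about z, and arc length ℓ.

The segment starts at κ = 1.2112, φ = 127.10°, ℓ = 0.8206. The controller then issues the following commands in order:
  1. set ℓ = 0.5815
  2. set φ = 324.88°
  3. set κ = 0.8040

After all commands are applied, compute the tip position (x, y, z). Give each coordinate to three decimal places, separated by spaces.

initial: κ=1.2112, φ=127.10°, ℓ=0.8206
cmd 1: set ℓ=0.5815 → (κ,φ,ℓ)=(1.2112,127.10°,0.5815) → tip=(-0.1185,0.1567,0.5346)
cmd 2: set φ=324.88° → (κ,φ,ℓ)=(1.2112,324.88°,0.5815) → tip=(0.1607,-0.1130,0.5346)
cmd 3: set κ=0.8040 → (κ,φ,ℓ)=(0.8040,324.88°,0.5815) → tip=(0.1092,-0.0768,0.5605)

0.109 -0.077 0.561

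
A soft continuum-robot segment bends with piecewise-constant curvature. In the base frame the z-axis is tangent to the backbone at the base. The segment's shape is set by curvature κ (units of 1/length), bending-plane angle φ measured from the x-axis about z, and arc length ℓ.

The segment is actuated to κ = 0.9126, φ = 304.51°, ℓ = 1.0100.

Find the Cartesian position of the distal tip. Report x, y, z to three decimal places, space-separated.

0.246 -0.357 0.873

θ = κ·ℓ = 0.9126 × 1.0100 = 0.92173 rad
ρ = (1 − cos θ)/κ = (1 − 0.60445)/0.9126 = 0.43344
z = sin θ / κ = 0.79665/0.9126 = 0.87294
x = ρ cos φ = 0.43344 × cos(304.51°) = 0.24556
y = ρ sin φ = 0.43344 × sin(304.51°) = -0.35716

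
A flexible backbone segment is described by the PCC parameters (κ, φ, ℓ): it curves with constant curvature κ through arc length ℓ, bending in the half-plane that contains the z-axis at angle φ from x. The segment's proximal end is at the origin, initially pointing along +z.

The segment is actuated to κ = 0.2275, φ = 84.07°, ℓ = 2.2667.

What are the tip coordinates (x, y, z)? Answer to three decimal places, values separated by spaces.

θ = κ·ℓ = 0.2275 × 2.2667 = 0.51567 rad
ρ = (1 − cos θ)/κ = (1 − 0.86996)/0.2275 = 0.57160
z = sin θ / κ = 0.49312/0.2275 = 2.16757
x = ρ cos φ = 0.57160 × cos(84.07°) = 0.05905
y = ρ sin φ = 0.57160 × sin(84.07°) = 0.56854

0.059 0.569 2.168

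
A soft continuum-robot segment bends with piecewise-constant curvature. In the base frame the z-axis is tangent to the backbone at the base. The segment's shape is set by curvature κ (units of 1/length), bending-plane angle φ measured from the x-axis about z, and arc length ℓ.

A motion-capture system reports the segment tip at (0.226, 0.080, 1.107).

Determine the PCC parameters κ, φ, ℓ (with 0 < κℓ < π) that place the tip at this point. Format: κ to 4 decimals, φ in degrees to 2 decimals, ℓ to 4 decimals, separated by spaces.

ρ = √(x²+y²) = √(0.226² + 0.080²) = 0.23974
φ = atan2(y, x) mod 360° = atan2(0.080, 0.226) = 19.4931°
|p|² = ρ² + z² = 0.23974² + 1.107² = 1.28293
κ = 2ρ / |p|² = 2×0.23974 / 1.28293 = 0.37374
θ = 2·atan2(ρ, z) = 2·atan2(0.23974, 1.107) = 0.42655 rad
ℓ = θ/κ = 0.42655/0.37374 = 1.14130

0.3737 19.49 1.1413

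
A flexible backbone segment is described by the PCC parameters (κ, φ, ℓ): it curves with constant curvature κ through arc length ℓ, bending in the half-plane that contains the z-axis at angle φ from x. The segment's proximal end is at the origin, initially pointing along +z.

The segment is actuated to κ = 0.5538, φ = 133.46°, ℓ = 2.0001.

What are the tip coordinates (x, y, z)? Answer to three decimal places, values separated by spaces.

θ = κ·ℓ = 0.5538 × 2.0001 = 1.10766 rad
ρ = (1 − cos θ)/κ = (1 − 0.44676)/0.5538 = 0.99899
z = sin θ / κ = 0.89465/0.5538 = 1.61548
x = ρ cos φ = 0.99899 × cos(133.46°) = -0.68715
y = ρ sin φ = 0.99899 × sin(133.46°) = 0.72512

-0.687 0.725 1.615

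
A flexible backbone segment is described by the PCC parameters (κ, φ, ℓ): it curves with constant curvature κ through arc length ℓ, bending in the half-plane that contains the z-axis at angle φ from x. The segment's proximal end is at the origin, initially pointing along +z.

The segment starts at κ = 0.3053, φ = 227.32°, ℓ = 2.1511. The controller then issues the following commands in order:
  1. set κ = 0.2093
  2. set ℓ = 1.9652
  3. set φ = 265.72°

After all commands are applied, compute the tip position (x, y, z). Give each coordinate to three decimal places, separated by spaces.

-0.030 -0.397 1.910

initial: κ=0.3053, φ=227.32°, ℓ=2.1511
cmd 1: set κ=0.2093 → (κ,φ,ℓ)=(0.2093,227.32°,2.1511) → tip=(-0.3228,-0.3500,2.0792)
cmd 2: set ℓ=1.9652 → (κ,φ,ℓ)=(0.2093,227.32°,1.9652) → tip=(-0.2701,-0.2930,1.9103)
cmd 3: set φ=265.72° → (κ,φ,ℓ)=(0.2093,265.72°,1.9652) → tip=(-0.0297,-0.3974,1.9103)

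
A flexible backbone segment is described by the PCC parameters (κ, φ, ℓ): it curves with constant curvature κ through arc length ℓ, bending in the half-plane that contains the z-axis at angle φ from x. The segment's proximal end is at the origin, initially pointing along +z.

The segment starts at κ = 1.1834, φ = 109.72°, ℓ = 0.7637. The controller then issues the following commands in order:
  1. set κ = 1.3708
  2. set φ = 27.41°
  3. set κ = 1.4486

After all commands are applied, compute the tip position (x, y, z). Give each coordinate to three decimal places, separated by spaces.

0.338 0.175 0.617

initial: κ=1.1834, φ=109.72°, ℓ=0.7637
cmd 1: set κ=1.3708 → (κ,φ,ℓ)=(1.3708,109.72°,0.7637) → tip=(-0.1230,0.3432,0.6317)
cmd 2: set φ=27.41° → (κ,φ,ℓ)=(1.3708,27.41°,0.7637) → tip=(0.3236,0.1678,0.6317)
cmd 3: set κ=1.4486 → (κ,φ,ℓ)=(1.4486,27.41°,0.7637) → tip=(0.3383,0.1754,0.6172)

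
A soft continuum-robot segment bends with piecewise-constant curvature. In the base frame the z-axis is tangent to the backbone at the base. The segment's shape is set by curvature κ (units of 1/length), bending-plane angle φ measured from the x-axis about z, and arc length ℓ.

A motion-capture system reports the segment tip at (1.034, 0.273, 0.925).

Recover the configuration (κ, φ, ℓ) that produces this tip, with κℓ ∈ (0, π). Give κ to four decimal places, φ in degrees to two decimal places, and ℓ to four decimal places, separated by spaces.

ρ = √(x²+y²) = √(1.034² + 0.273²) = 1.06943
φ = atan2(y, x) mod 360° = atan2(0.273, 1.034) = 14.7899°
|p|² = ρ² + z² = 1.06943² + 0.925² = 1.99931
κ = 2ρ / |p|² = 2×1.06943 / 1.99931 = 1.06980
θ = 2·atan2(ρ, z) = 2·atan2(1.06943, 0.925) = 1.71538 rad
ℓ = θ/κ = 1.71538/1.06980 = 1.60346

1.0698 14.79 1.6035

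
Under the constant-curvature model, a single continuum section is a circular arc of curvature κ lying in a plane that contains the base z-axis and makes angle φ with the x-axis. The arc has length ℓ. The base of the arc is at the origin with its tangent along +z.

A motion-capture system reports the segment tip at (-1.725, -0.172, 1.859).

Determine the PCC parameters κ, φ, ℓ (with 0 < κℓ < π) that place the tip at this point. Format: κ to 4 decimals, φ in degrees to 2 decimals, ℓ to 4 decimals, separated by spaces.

0.5366 185.69 2.7971

ρ = √(x²+y²) = √(-1.725² + -0.172²) = 1.73355
φ = atan2(y, x) mod 360° = atan2(-0.172, -1.725) = 185.6941°
|p|² = ρ² + z² = 1.73355² + 1.859² = 6.46109
κ = 2ρ / |p|² = 2×1.73355 / 6.46109 = 0.53661
θ = 2·atan2(ρ, z) = 2·atan2(1.73355, 1.859) = 1.50099 rad
ℓ = θ/κ = 1.50099/0.53661 = 2.79715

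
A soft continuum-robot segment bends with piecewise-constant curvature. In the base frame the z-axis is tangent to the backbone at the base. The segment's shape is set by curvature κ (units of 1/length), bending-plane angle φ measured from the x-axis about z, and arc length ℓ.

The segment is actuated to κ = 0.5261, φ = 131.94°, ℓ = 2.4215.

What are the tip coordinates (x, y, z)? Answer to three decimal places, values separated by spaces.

-0.899 1.000 1.818

θ = κ·ℓ = 0.5261 × 2.4215 = 1.27395 rad
ρ = (1 − cos θ)/κ = (1 − 0.29250)/0.5261 = 1.34479
z = sin θ / κ = 0.95626/0.5261 = 1.81765
x = ρ cos φ = 1.34479 × cos(131.94°) = -0.89879
y = ρ sin φ = 1.34479 × sin(131.94°) = 1.00032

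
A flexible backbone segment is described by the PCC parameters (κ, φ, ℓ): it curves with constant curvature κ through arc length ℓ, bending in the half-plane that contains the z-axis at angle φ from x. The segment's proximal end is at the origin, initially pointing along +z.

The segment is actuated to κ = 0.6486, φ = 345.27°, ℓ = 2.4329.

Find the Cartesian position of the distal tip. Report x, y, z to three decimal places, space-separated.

θ = κ·ℓ = 0.6486 × 2.4329 = 1.57798 rad
ρ = (1 − cos θ)/κ = (1 − -0.00718)/0.6486 = 1.55286
z = sin θ / κ = 0.99997/0.6486 = 1.54174
x = ρ cos φ = 1.55286 × cos(345.27°) = 1.50182
y = ρ sin φ = 1.55286 × sin(345.27°) = -0.39484

1.502 -0.395 1.542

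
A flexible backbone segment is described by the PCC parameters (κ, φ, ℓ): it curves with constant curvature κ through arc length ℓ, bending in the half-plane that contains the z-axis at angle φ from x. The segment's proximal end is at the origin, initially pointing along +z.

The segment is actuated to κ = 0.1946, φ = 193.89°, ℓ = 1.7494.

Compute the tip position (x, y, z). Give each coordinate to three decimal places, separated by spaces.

-0.286 -0.071 1.716

θ = κ·ℓ = 0.1946 × 1.7494 = 0.34043 rad
ρ = (1 − cos θ)/κ = (1 − 0.94261)/0.1946 = 0.29491
z = sin θ / κ = 0.33390/0.1946 = 1.71580
x = ρ cos φ = 0.29491 × cos(193.89°) = -0.28629
y = ρ sin φ = 0.29491 × sin(193.89°) = -0.07080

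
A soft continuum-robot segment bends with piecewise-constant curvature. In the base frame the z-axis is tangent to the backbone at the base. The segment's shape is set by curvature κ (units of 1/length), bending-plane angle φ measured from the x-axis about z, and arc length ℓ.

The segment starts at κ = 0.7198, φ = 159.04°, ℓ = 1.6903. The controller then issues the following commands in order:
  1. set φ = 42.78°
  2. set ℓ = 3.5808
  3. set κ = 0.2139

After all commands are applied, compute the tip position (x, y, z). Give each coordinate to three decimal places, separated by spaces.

initial: κ=0.7198, φ=159.04°, ℓ=1.6903
cmd 1: set φ=42.78° → (κ,φ,ℓ)=(0.7198,42.78°,1.6903) → tip=(0.6661,0.6164,1.3031)
cmd 2: set ℓ=3.5808 → (κ,φ,ℓ)=(0.7198,42.78°,3.5808) → tip=(1.8814,1.7409,0.7428)
cmd 3: set κ=0.2139 → (κ,φ,ℓ)=(0.2139,42.78°,3.5808) → tip=(0.9583,0.8867,3.2408)

0.958 0.887 3.241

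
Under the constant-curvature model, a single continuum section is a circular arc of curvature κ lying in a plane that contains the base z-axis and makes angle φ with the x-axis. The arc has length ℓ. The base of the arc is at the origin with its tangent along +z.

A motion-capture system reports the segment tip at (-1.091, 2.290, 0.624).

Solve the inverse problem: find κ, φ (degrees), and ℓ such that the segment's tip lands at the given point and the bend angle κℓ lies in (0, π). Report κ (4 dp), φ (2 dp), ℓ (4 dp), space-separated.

ρ = √(x²+y²) = √(-1.091² + 2.290²) = 2.53661
φ = atan2(y, x) mod 360° = atan2(2.290, -1.091) = 115.4740°
|p|² = ρ² + z² = 2.53661² + 0.624² = 6.82376
κ = 2ρ / |p|² = 2×2.53661 / 6.82376 = 0.74346
θ = 2·atan2(ρ, z) = 2·atan2(2.53661, 0.624) = 2.65918 rad
ℓ = θ/κ = 2.65918/0.74346 = 3.57674

0.7435 115.47 3.5767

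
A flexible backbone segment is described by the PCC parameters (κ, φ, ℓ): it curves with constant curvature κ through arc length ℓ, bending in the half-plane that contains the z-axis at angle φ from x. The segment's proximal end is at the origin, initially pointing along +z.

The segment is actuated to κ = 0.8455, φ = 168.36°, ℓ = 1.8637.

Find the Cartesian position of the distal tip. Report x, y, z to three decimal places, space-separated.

θ = κ·ℓ = 0.8455 × 1.8637 = 1.57576 rad
ρ = (1 − cos θ)/κ = (1 − -0.00496)/0.8455 = 1.18860
z = sin θ / κ = 0.99999/0.8455 = 1.18272
x = ρ cos φ = 1.18860 × cos(168.36°) = -1.16416
y = ρ sin φ = 1.18860 × sin(168.36°) = 0.23981

-1.164 0.240 1.183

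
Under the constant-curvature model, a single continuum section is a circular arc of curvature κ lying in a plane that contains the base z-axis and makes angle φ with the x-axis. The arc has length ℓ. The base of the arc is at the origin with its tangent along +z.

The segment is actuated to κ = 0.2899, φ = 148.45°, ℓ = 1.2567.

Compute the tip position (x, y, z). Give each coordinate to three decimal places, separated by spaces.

θ = κ·ℓ = 0.2899 × 1.2567 = 0.36432 rad
ρ = (1 − cos θ)/κ = (1 − 0.93437)/0.2899 = 0.22640
z = sin θ / κ = 0.35631/0.2899 = 1.22908
x = ρ cos φ = 0.22640 × cos(148.45°) = -0.19293
y = ρ sin φ = 0.22640 × sin(148.45°) = 0.11846

-0.193 0.118 1.229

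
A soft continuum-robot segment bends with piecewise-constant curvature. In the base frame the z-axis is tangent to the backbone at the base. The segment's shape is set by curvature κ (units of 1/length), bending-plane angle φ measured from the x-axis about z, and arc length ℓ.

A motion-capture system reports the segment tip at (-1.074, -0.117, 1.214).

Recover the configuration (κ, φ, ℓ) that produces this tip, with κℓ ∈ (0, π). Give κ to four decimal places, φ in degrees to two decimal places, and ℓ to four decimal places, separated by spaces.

ρ = √(x²+y²) = √(-1.074² + -0.117²) = 1.08035
φ = atan2(y, x) mod 360° = atan2(-0.117, -1.074) = 186.2172°
|p|² = ρ² + z² = 1.08035² + 1.214² = 2.64096
κ = 2ρ / |p|² = 2×1.08035 / 2.64096 = 0.81815
θ = 2·atan2(ρ, z) = 2·atan2(1.08035, 1.214) = 1.45443 rad
ℓ = θ/κ = 1.45443/0.81815 = 1.77770

0.8182 186.22 1.7777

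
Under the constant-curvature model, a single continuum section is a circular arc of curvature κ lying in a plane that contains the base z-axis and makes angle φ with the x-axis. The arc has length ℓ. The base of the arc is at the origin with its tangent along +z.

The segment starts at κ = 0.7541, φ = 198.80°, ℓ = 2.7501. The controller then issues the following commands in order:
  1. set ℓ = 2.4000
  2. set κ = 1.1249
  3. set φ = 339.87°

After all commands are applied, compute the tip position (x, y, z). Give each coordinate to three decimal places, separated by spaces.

initial: κ=0.7541, φ=198.80°, ℓ=2.7501
cmd 1: set ℓ=2.4000 → (κ,φ,ℓ)=(0.7541,198.80°,2.4000) → tip=(-1.5526,-0.5285,1.2884)
cmd 2: set κ=1.1249 → (κ,φ,ℓ)=(1.1249,198.80°,2.4000) → tip=(-1.6023,-0.5455,0.3801)
cmd 3: set φ=339.87° → (κ,φ,ℓ)=(1.1249,339.87°,2.4000) → tip=(1.5892,-0.5825,0.3801)

1.589 -0.582 0.380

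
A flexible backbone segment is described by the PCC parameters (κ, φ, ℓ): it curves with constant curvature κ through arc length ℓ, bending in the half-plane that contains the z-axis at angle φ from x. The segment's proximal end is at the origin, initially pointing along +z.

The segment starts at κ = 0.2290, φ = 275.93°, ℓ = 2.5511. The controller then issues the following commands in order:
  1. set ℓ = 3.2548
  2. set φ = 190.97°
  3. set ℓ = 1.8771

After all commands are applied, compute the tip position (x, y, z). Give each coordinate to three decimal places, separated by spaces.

-0.390 -0.076 1.820

initial: κ=0.2290, φ=275.93°, ℓ=2.5511
cmd 1: set ℓ=3.2548 → (κ,φ,ℓ)=(0.2290,275.93°,3.2548) → tip=(0.1196,-1.1517,2.9617)
cmd 2: set φ=190.97° → (κ,φ,ℓ)=(0.2290,190.97°,3.2548) → tip=(-1.1367,-0.2203,2.9617)
cmd 3: set ℓ=1.8771 → (κ,φ,ℓ)=(0.2290,190.97°,1.8771) → tip=(-0.3900,-0.0756,1.8198)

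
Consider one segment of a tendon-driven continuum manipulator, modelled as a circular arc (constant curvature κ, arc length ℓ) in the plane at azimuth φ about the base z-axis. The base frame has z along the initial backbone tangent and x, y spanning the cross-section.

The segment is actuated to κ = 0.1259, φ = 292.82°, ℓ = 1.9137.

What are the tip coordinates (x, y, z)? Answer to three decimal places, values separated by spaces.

0.089 -0.211 1.895

θ = κ·ℓ = 0.1259 × 1.9137 = 0.24093 rad
ρ = (1 − cos θ)/κ = (1 − 0.97112)/0.1259 = 0.22943
z = sin θ / κ = 0.23861/0.1259 = 1.89524
x = ρ cos φ = 0.22943 × cos(292.82°) = 0.08898
y = ρ sin φ = 0.22943 × sin(292.82°) = -0.21147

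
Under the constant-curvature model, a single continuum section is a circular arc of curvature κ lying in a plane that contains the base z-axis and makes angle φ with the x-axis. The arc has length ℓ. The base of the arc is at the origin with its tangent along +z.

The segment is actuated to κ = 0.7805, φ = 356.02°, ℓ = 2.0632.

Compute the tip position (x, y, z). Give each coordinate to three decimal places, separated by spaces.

θ = κ·ℓ = 0.7805 × 2.0632 = 1.61033 rad
ρ = (1 − cos θ)/κ = (1 − -0.03952)/0.7805 = 1.33187
z = sin θ / κ = 0.99922/0.7805 = 1.28023
x = ρ cos φ = 1.33187 × cos(356.02°) = 1.32865
y = ρ sin φ = 1.33187 × sin(356.02°) = -0.09244

1.329 -0.092 1.280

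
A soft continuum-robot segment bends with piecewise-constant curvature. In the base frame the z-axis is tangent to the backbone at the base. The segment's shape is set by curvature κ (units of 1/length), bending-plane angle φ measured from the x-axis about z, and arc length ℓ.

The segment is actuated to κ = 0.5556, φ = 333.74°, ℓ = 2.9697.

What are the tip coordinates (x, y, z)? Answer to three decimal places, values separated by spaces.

1.742 -0.859 1.794

θ = κ·ℓ = 0.5556 × 2.9697 = 1.64997 rad
ρ = (1 − cos θ)/κ = (1 − -0.07909)/0.5556 = 1.94220
z = sin θ / κ = 0.99687/0.5556 = 1.79422
x = ρ cos φ = 1.94220 × cos(333.74°) = 1.74176
y = ρ sin φ = 1.94220 × sin(333.74°) = -0.85932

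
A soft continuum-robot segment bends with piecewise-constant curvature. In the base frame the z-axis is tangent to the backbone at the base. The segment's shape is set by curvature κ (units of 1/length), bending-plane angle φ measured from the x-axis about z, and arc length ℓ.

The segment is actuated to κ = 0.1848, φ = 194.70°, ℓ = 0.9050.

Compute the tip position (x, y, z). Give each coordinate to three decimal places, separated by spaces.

-0.073 -0.019 0.901

θ = κ·ℓ = 0.1848 × 0.9050 = 0.16724 rad
ρ = (1 − cos θ)/κ = (1 − 0.98605)/0.1848 = 0.07550
z = sin θ / κ = 0.16647/0.1848 = 0.90079
x = ρ cos φ = 0.07550 × cos(194.70°) = -0.07303
y = ρ sin φ = 0.07550 × sin(194.70°) = -0.01916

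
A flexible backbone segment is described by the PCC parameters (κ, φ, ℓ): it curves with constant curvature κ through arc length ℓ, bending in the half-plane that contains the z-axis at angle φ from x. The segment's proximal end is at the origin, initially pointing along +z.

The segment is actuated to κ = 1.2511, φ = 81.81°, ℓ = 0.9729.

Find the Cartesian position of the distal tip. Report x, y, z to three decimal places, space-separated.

θ = κ·ℓ = 1.2511 × 0.9729 = 1.21720 rad
ρ = (1 − cos θ)/κ = (1 − 0.34628)/1.2511 = 0.52252
z = sin θ / κ = 0.93813/1.2511 = 0.74985
x = ρ cos φ = 0.52252 × cos(81.81°) = 0.07444
y = ρ sin φ = 0.52252 × sin(81.81°) = 0.51719

0.074 0.517 0.750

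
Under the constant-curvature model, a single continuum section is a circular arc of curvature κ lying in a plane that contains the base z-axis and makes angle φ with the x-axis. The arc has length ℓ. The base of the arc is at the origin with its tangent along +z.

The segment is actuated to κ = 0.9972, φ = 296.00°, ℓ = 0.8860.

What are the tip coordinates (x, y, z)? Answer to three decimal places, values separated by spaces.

θ = κ·ℓ = 0.9972 × 0.8860 = 0.88352 rad
ρ = (1 − cos θ)/κ = (1 − 0.63443)/0.9972 = 0.36659
z = sin θ / κ = 0.77298/0.9972 = 0.77515
x = ρ cos φ = 0.36659 × cos(296.00°) = 0.16070
y = ρ sin φ = 0.36659 × sin(296.00°) = -0.32949

0.161 -0.329 0.775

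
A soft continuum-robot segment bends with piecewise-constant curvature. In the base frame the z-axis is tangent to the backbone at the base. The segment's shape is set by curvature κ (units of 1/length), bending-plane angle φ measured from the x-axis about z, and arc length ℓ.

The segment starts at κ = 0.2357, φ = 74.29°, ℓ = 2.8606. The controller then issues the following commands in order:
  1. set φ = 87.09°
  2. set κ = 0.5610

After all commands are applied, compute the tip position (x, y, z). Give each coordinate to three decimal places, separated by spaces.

initial: κ=0.2357, φ=74.29°, ℓ=2.8606
cmd 1: set φ=87.09° → (κ,φ,ℓ)=(0.2357,87.09°,2.8606) → tip=(0.0471,0.9272,2.6487)
cmd 2: set κ=0.5610 → (κ,φ,ℓ)=(0.5610,87.09°,2.8606) → tip=(0.0936,1.8407,1.7815)

0.094 1.841 1.782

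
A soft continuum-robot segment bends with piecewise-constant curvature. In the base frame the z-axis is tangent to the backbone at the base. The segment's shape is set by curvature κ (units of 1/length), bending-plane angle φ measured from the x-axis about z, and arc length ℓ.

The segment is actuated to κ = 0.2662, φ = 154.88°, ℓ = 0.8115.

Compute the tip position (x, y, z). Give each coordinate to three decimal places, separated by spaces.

θ = κ·ℓ = 0.2662 × 0.8115 = 0.21602 rad
ρ = (1 − cos θ)/κ = (1 − 0.97676)/0.2662 = 0.08731
z = sin θ / κ = 0.21435/0.2662 = 0.80520
x = ρ cos φ = 0.08731 × cos(154.88°) = -0.07905
y = ρ sin φ = 0.08731 × sin(154.88°) = 0.03706

-0.079 0.037 0.805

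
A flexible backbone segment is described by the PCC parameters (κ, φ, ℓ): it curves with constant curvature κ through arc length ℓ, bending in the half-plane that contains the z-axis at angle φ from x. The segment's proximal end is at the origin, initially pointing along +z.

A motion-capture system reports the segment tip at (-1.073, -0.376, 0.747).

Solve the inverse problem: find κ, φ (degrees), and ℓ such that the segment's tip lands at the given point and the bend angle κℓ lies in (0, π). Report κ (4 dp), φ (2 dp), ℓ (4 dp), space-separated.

1.2287 199.31 1.6107

ρ = √(x²+y²) = √(-1.073² + -0.376²) = 1.13697
φ = atan2(y, x) mod 360° = atan2(-0.376, -1.073) = 199.3115°
|p|² = ρ² + z² = 1.13697² + 0.747² = 1.85071
κ = 2ρ / |p|² = 2×1.13697 / 1.85071 = 1.22868
θ = 2·atan2(ρ, z) = 2·atan2(1.13697, 0.747) = 1.97902 rad
ℓ = θ/κ = 1.97902/1.22868 = 1.61068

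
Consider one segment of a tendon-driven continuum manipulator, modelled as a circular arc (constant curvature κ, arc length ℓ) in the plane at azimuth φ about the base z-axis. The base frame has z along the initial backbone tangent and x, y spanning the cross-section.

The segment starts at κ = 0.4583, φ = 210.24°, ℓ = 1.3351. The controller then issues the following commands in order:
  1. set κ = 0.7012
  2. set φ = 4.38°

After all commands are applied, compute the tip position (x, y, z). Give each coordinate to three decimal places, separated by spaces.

initial: κ=0.4583, φ=210.24°, ℓ=1.3351
cmd 1: set κ=0.7012 → (κ,φ,ℓ)=(0.7012,210.24°,1.3351) → tip=(-0.5016,-0.2924,1.1485)
cmd 2: set φ=4.38° → (κ,φ,ℓ)=(0.7012,4.38°,1.3351) → tip=(0.5789,0.0443,1.1485)

0.579 0.044 1.148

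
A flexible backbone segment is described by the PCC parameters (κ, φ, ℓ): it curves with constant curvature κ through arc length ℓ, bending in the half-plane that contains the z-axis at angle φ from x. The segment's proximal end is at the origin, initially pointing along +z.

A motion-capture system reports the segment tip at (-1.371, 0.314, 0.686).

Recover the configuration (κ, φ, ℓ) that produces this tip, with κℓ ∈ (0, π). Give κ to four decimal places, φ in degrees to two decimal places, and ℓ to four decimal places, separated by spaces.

1.1487 167.10 1.9448

ρ = √(x²+y²) = √(-1.371² + 0.314²) = 1.40650
φ = atan2(y, x) mod 360° = atan2(0.314, -1.371) = 167.1000°
|p|² = ρ² + z² = 1.40650² + 0.686² = 2.44883
κ = 2ρ / |p|² = 2×1.40650 / 2.44883 = 1.14871
θ = 2·atan2(ρ, z) = 2·atan2(1.40650, 0.686) = 2.23402 rad
ℓ = θ/κ = 2.23402/1.14871 = 1.94481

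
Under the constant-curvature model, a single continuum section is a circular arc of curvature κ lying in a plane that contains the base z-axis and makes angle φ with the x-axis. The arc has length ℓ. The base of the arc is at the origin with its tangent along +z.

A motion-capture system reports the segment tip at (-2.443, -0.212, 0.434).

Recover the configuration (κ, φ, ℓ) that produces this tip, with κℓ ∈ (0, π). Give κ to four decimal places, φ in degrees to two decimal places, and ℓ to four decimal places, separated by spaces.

0.7908 184.96 3.5295

ρ = √(x²+y²) = √(-2.443² + -0.212²) = 2.45218
φ = atan2(y, x) mod 360° = atan2(-0.212, -2.443) = 184.9596°
|p|² = ρ² + z² = 2.45218² + 0.434² = 6.20155
κ = 2ρ / |p|² = 2×2.45218 / 6.20155 = 0.79083
θ = 2·atan2(ρ, z) = 2·atan2(2.45218, 0.434) = 2.79125 rad
ℓ = θ/κ = 2.79125/0.79083 = 3.52953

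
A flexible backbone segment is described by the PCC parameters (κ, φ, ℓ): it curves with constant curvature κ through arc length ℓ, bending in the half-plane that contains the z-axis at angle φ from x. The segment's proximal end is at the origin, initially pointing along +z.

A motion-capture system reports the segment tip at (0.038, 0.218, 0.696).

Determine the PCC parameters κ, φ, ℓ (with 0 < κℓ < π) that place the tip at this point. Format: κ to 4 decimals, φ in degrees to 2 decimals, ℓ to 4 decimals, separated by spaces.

ρ = √(x²+y²) = √(0.038² + 0.218²) = 0.22129
φ = atan2(y, x) mod 360° = atan2(0.218, 0.038) = 80.1120°
|p|² = ρ² + z² = 0.22129² + 0.696² = 0.53338
κ = 2ρ / |p|² = 2×0.22129 / 0.53338 = 0.82975
θ = 2·atan2(ρ, z) = 2·atan2(0.22129, 0.696) = 0.61567 rad
ℓ = θ/κ = 0.61567/0.82975 = 0.74199

0.8297 80.11 0.7420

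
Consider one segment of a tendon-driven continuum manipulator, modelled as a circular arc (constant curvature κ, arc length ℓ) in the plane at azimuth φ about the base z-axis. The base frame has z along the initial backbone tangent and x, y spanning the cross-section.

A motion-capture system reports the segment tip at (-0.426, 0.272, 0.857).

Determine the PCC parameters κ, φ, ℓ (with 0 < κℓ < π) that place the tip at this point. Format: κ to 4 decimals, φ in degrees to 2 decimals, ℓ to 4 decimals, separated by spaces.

1.0212 147.44 1.0436

ρ = √(x²+y²) = √(-0.426² + 0.272²) = 0.50543
φ = atan2(y, x) mod 360° = atan2(0.272, -0.426) = 147.4419°
|p|² = ρ² + z² = 0.50543² + 0.857² = 0.98991
κ = 2ρ / |p|² = 2×0.50543 / 0.98991 = 1.02117
θ = 2·atan2(ρ, z) = 2·atan2(0.50543, 0.857) = 1.06572 rad
ℓ = θ/κ = 1.06572/1.02117 = 1.04363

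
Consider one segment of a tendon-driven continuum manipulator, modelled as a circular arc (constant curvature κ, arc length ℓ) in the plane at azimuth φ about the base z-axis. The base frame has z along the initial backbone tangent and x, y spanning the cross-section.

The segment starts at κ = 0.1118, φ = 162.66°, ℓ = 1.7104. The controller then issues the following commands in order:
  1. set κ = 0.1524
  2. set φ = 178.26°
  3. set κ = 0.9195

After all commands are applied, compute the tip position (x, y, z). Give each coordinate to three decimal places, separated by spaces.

initial: κ=0.1118, φ=162.66°, ℓ=1.7104
cmd 1: set κ=0.1524 → (κ,φ,ℓ)=(0.1524,162.66°,1.7104) → tip=(-0.2116,0.0661,1.6911)
cmd 2: set φ=178.26° → (κ,φ,ℓ)=(0.1524,178.26°,1.7104) → tip=(-0.2216,0.0067,1.6911)
cmd 3: set κ=0.9195 → (κ,φ,ℓ)=(0.9195,178.26°,1.7104) → tip=(-1.0891,0.0331,1.0875)

-1.089 0.033 1.088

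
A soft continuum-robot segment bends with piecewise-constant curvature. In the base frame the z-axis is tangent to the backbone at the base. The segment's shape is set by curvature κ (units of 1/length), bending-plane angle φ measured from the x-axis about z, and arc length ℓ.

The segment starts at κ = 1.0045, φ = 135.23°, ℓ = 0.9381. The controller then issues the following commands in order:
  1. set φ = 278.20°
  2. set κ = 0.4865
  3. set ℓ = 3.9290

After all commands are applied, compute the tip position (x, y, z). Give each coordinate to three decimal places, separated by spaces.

initial: κ=1.0045, φ=135.23°, ℓ=0.9381
cmd 1: set φ=278.20° → (κ,φ,ℓ)=(1.0045,278.20°,0.9381) → tip=(0.0585,-0.4060,0.8053)
cmd 2: set κ=0.4865 → (κ,φ,ℓ)=(0.4865,278.20°,0.9381) → tip=(0.0300,-0.2082,0.9059)
cmd 3: set ℓ=3.9290 → (κ,φ,ℓ)=(0.4865,278.20°,3.9290) → tip=(0.3911,-2.7142,1.9374)

0.391 -2.714 1.937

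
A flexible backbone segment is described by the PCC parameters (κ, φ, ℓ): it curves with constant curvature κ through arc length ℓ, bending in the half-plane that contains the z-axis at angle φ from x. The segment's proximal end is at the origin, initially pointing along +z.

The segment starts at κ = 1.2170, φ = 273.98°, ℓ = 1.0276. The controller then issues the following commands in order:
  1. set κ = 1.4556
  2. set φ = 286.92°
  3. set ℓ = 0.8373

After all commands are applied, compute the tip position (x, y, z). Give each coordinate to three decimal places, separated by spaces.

0.131 -0.431 0.645

initial: κ=1.2170, φ=273.98°, ℓ=1.0276
cmd 1: set κ=1.4556 → (κ,φ,ℓ)=(1.4556,273.98°,1.0276) → tip=(0.0441,-0.6340,0.6851)
cmd 2: set φ=286.92° → (κ,φ,ℓ)=(1.4556,286.92°,1.0276) → tip=(0.1850,-0.6080,0.6851)
cmd 3: set ℓ=0.8373 → (κ,φ,ℓ)=(1.4556,286.92°,0.8373) → tip=(0.1310,-0.4306,0.6449)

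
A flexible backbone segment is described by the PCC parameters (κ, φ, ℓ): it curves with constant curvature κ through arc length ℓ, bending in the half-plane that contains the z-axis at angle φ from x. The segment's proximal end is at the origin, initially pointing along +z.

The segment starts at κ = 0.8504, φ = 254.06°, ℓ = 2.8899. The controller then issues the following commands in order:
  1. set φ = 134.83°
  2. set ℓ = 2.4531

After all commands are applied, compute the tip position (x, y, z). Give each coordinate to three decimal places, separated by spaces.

initial: κ=0.8504, φ=254.06°, ℓ=2.8899
cmd 1: set φ=134.83° → (κ,φ,ℓ)=(0.8504,134.83°,2.8899) → tip=(-1.4716,1.4803,0.7431)
cmd 2: set ℓ=2.4531 → (κ,φ,ℓ)=(0.8504,134.83°,2.4531) → tip=(-1.2376,1.2450,1.0232)

-1.238 1.245 1.023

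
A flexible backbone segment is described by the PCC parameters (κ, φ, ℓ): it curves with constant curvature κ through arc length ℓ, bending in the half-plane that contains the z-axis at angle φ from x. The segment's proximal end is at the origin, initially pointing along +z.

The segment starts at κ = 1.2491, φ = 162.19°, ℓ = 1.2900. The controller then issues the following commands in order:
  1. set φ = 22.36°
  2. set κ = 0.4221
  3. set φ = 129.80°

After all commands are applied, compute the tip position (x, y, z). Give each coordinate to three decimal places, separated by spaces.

initial: κ=1.2491, φ=162.19°, ℓ=1.2900
cmd 1: set φ=22.36° → (κ,φ,ℓ)=(1.2491,22.36°,1.2900) → tip=(0.7704,0.3169,0.7999)
cmd 2: set κ=0.4221 → (κ,φ,ℓ)=(0.4221,22.36°,1.2900) → tip=(0.3169,0.1303,1.2272)
cmd 3: set φ=129.80° → (κ,φ,ℓ)=(0.4221,129.80°,1.2900) → tip=(-0.2193,0.2632,1.2272)

-0.219 0.263 1.227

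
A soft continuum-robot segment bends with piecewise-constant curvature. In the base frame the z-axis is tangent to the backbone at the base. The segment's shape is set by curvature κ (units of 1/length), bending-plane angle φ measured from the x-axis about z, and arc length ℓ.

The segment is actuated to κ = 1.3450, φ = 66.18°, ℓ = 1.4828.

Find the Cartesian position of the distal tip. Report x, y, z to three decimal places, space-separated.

θ = κ·ℓ = 1.3450 × 1.4828 = 1.99437 rad
ρ = (1 − cos θ)/κ = (1 − -0.41102)/1.3450 = 1.04908
z = sin θ / κ = 0.91163/1.3450 = 0.67779
x = ρ cos φ = 1.04908 × cos(66.18°) = 0.42369
y = ρ sin φ = 1.04908 × sin(66.18°) = 0.95972

0.424 0.960 0.678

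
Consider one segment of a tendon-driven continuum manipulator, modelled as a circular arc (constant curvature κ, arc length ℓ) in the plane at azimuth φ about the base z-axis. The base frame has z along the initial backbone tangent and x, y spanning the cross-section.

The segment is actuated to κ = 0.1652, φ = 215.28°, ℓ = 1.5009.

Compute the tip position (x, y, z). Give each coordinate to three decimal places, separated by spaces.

θ = κ·ℓ = 0.1652 × 1.5009 = 0.24795 rad
ρ = (1 − cos θ)/κ = (1 − 0.96942)/0.1652 = 0.18512
z = sin θ / κ = 0.24542/0.1652 = 1.48557
x = ρ cos φ = 0.18512 × cos(215.28°) = -0.15112
y = ρ sin φ = 0.18512 × sin(215.28°) = -0.10692

-0.151 -0.107 1.486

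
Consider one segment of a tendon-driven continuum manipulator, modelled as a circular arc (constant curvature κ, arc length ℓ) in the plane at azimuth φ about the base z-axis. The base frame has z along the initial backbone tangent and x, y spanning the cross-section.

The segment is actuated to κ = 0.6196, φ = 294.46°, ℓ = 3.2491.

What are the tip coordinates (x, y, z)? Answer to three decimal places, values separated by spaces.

θ = κ·ℓ = 0.6196 × 3.2491 = 2.01314 rad
ρ = (1 − cos θ)/κ = (1 − -0.42806)/0.6196 = 2.30481
z = sin θ / κ = 0.90375/0.6196 = 1.45860
x = ρ cos φ = 2.30481 × cos(294.46°) = 0.95433
y = ρ sin φ = 2.30481 × sin(294.46°) = -2.09796

0.954 -2.098 1.459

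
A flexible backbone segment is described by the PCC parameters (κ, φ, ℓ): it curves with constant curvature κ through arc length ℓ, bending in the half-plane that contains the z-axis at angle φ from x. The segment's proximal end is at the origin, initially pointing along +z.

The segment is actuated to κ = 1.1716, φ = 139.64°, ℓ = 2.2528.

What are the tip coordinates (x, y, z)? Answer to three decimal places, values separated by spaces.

-1.220 1.037 0.411

θ = κ·ℓ = 1.1716 × 2.2528 = 2.63938 rad
ρ = (1 − cos θ)/κ = (1 − -0.87652)/1.1716 = 1.60167
z = sin θ / κ = 0.48137/1.1716 = 0.41086
x = ρ cos φ = 1.60167 × cos(139.64°) = -1.22046
y = ρ sin φ = 1.60167 × sin(139.64°) = 1.03722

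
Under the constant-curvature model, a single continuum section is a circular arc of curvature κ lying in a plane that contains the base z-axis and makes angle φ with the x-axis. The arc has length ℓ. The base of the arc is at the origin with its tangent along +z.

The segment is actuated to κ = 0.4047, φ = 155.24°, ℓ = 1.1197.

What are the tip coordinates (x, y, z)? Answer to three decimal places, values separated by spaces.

θ = κ·ℓ = 0.4047 × 1.1197 = 0.45314 rad
ρ = (1 − cos θ)/κ = (1 − 0.89908)/0.4047 = 0.24938
z = sin θ / κ = 0.43779/0.4047 = 1.08177
x = ρ cos φ = 0.24938 × cos(155.24°) = -0.22645
y = ρ sin φ = 0.24938 × sin(155.24°) = 0.10445

-0.226 0.104 1.082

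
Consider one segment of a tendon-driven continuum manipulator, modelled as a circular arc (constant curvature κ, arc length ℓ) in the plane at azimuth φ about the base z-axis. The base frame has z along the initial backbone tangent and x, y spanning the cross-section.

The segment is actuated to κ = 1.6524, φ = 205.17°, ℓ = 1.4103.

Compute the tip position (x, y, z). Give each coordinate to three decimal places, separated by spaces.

θ = κ·ℓ = 1.6524 × 1.4103 = 2.33038 rad
ρ = (1 − cos θ)/κ = (1 − -0.68862)/1.6524 = 1.02192
z = sin θ / κ = 0.72512/1.6524 = 0.43883
x = ρ cos φ = 1.02192 × cos(205.17°) = -0.92489
y = ρ sin φ = 1.02192 × sin(205.17°) = -0.43463

-0.925 -0.435 0.439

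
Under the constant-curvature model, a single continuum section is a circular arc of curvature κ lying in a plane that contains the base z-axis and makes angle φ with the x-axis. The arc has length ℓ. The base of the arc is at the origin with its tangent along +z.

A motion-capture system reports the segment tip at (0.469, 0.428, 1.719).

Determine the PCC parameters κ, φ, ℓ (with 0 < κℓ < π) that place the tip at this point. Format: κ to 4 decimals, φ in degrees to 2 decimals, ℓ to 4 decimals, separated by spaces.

ρ = √(x²+y²) = √(0.469² + 0.428²) = 0.63494
φ = atan2(y, x) mod 360° = atan2(0.428, 0.469) = 42.3830°
|p|² = ρ² + z² = 0.63494² + 1.719² = 3.35811
κ = 2ρ / |p|² = 2×0.63494 / 3.35811 = 0.37815
θ = 2·atan2(ρ, z) = 2·atan2(0.63494, 1.719) = 0.70764 rad
ℓ = θ/κ = 0.70764/0.37815 = 1.87131

0.3782 42.38 1.8713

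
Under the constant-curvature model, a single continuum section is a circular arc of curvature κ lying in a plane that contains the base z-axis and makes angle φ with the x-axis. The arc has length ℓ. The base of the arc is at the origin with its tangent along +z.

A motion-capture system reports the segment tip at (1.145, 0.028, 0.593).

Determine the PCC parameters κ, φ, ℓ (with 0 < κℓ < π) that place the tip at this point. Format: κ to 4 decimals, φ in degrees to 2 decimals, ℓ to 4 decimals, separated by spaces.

1.3771 1.40 1.5875

ρ = √(x²+y²) = √(1.145² + 0.028²) = 1.14534
φ = atan2(y, x) mod 360° = atan2(0.028, 1.145) = 1.4008°
|p|² = ρ² + z² = 1.14534² + 0.593² = 1.66346
κ = 2ρ / |p|² = 2×1.14534 / 1.66346 = 1.37706
θ = 2·atan2(ρ, z) = 2·atan2(1.14534, 0.593) = 2.18610 rad
ℓ = θ/κ = 2.18610/1.37706 = 1.58751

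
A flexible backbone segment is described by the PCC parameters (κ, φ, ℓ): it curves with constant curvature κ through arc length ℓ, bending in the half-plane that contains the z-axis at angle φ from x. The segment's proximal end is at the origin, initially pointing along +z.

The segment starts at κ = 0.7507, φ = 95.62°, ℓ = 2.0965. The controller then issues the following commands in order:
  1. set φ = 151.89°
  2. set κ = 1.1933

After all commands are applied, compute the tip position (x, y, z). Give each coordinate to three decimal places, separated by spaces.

initial: κ=0.7507, φ=95.62°, ℓ=2.0965
cmd 1: set φ=151.89° → (κ,φ,ℓ)=(0.7507,151.89°,2.0965) → tip=(-1.1785,0.6295,1.3321)
cmd 2: set κ=1.1933 → (κ,φ,ℓ)=(1.1933,151.89°,2.0965) → tip=(-1.3321,0.7116,0.5003)

-1.332 0.712 0.500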